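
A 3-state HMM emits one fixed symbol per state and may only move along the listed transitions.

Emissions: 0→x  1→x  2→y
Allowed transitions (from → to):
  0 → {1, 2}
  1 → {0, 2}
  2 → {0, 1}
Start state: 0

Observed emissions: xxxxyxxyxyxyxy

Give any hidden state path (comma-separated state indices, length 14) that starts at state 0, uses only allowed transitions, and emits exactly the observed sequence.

  [0] x  {0,1}  => 0  start
  [1] x  {0,1}  => 1  0->1 ok
  [2] x  {0,1}  => 0  1->0 ok
  [3] x  {0,1}  => 1  0->1 ok
  [4] y  {2}  => 2  1->2 ok
  [5] x  {0,1}  => 1  2->1 ok
  [6] x  {0,1}  => 0  1->0 ok
  [7] y  {2}  => 2  0->2 ok
  [8] x  {0,1}  => 0  2->0 ok
  [9] y  {2}  => 2  0->2 ok
  [10] x  {0,1}  => 0  2->0 ok
  [11] y  {2}  => 2  0->2 ok
  [12] x  {0,1}  => 0  2->0 ok
  [13] y  {2}  => 2  0->2 ok

0,1,0,1,2,1,0,2,0,2,0,2,0,2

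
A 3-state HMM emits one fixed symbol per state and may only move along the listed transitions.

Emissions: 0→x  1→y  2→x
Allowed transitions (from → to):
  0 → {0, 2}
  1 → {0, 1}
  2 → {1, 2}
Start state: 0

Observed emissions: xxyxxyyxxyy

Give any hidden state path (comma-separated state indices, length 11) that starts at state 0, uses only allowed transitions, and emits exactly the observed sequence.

  0: obs=x cand={0,2} pick 0 [start]
  1: obs=x cand={0,2} pick 2 [0->2 ok]
  2: obs=y cand={1} pick 1 [2->1 ok]
  3: obs=x cand={0,2} pick 0 [1->0 ok]
  4: obs=x cand={0,2} pick 2 [0->2 ok]
  5: obs=y cand={1} pick 1 [2->1 ok]
  6: obs=y cand={1} pick 1 [1->1 ok]
  7: obs=x cand={0,2} pick 0 [1->0 ok]
  8: obs=x cand={0,2} pick 2 [0->2 ok]
  9: obs=y cand={1} pick 1 [2->1 ok]
  10: obs=y cand={1} pick 1 [1->1 ok]

0,2,1,0,2,1,1,0,2,1,1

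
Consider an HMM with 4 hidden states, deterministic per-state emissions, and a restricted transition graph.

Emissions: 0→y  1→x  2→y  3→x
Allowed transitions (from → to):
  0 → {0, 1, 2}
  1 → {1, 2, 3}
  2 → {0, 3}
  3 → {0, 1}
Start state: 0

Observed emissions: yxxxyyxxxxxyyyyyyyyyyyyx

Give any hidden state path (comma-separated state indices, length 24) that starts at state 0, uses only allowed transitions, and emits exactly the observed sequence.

  [0] y  {0,2}  => 0  start
  [1] x  {1,3}  => 1  0->1 ok
  [2] x  {1,3}  => 3  1->3 ok
  [3] x  {1,3}  => 1  3->1 ok
  [4] y  {0,2}  => 2  1->2 ok
  [5] y  {0,2}  => 0  2->0 ok
  [6] x  {1,3}  => 1  0->1 ok
  [7] x  {1,3}  => 1  1->1 ok
  [8] x  {1,3}  => 3  1->3 ok
  [9] x  {1,3}  => 1  3->1 ok
  [10] x  {1,3}  => 1  1->1 ok
  [11] y  {0,2}  => 2  1->2 ok
  [12] y  {0,2}  => 0  2->0 ok
  [13] y  {0,2}  => 0  0->0 ok
  [14] y  {0,2}  => 2  0->2 ok
  [15] y  {0,2}  => 0  2->0 ok
  [16] y  {0,2}  => 0  0->0 ok
  [17] y  {0,2}  => 2  0->2 ok
  [18] y  {0,2}  => 0  2->0 ok
  [19] y  {0,2}  => 2  0->2 ok
  [20] y  {0,2}  => 0  2->0 ok
  [21] y  {0,2}  => 0  0->0 ok
  [22] y  {0,2}  => 2  0->2 ok
  [23] x  {1,3}  => 3  2->3 ok

0,1,3,1,2,0,1,1,3,1,1,2,0,0,2,0,0,2,0,2,0,0,2,3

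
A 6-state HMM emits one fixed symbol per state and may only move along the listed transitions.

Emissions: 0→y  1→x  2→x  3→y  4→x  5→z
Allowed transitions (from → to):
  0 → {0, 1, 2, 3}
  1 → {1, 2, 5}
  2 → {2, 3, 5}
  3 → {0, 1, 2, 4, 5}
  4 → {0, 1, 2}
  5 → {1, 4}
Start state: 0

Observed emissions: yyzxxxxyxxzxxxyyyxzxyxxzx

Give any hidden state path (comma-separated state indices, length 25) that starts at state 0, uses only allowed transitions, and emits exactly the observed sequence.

0,3,5,1,1,1,2,3,2,2,5,4,2,2,3,0,3,1,5,4,0,1,2,5,1

  0: obs=y cand={0,3} pick 0 [start]
  1: obs=y cand={0,3} pick 3 [0->3 ok]
  2: obs=z cand={5} pick 5 [3->5 ok]
  3: obs=x cand={1,2,4} pick 1 [5->1 ok]
  4: obs=x cand={1,2,4} pick 1 [1->1 ok]
  5: obs=x cand={1,2,4} pick 1 [1->1 ok]
  6: obs=x cand={1,2,4} pick 2 [1->2 ok]
  7: obs=y cand={0,3} pick 3 [2->3 ok]
  8: obs=x cand={1,2,4} pick 2 [3->2 ok]
  9: obs=x cand={1,2,4} pick 2 [2->2 ok]
  10: obs=z cand={5} pick 5 [2->5 ok]
  11: obs=x cand={1,2,4} pick 4 [5->4 ok]
  12: obs=x cand={1,2,4} pick 2 [4->2 ok]
  13: obs=x cand={1,2,4} pick 2 [2->2 ok]
  14: obs=y cand={0,3} pick 3 [2->3 ok]
  15: obs=y cand={0,3} pick 0 [3->0 ok]
  16: obs=y cand={0,3} pick 3 [0->3 ok]
  17: obs=x cand={1,2,4} pick 1 [3->1 ok]
  18: obs=z cand={5} pick 5 [1->5 ok]
  19: obs=x cand={1,2,4} pick 4 [5->4 ok]
  20: obs=y cand={0,3} pick 0 [4->0 ok]
  21: obs=x cand={1,2,4} pick 1 [0->1 ok]
  22: obs=x cand={1,2,4} pick 2 [1->2 ok]
  23: obs=z cand={5} pick 5 [2->5 ok]
  24: obs=x cand={1,2,4} pick 1 [5->1 ok]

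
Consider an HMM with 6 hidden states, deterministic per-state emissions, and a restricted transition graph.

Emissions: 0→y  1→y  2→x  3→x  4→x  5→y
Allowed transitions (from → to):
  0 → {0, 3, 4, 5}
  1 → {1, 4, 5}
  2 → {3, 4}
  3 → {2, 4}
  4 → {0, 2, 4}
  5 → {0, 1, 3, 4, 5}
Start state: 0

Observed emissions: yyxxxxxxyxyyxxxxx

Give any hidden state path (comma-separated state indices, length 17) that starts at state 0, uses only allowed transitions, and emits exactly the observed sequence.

  [0] y  {0,1,5}  => 0  start
  [1] y  {0,1,5}  => 5  0->5 ok
  [2] x  {2,3,4}  => 4  5->4 ok
  [3] x  {2,3,4}  => 4  4->4 ok
  [4] x  {2,3,4}  => 2  4->2 ok
  [5] x  {2,3,4}  => 3  2->3 ok
  [6] x  {2,3,4}  => 2  3->2 ok
  [7] x  {2,3,4}  => 4  2->4 ok
  [8] y  {0,1,5}  => 0  4->0 ok
  [9] x  {2,3,4}  => 4  0->4 ok
  [10] y  {0,1,5}  => 0  4->0 ok
  [11] y  {0,1,5}  => 0  0->0 ok
  [12] x  {2,3,4}  => 4  0->4 ok
  [13] x  {2,3,4}  => 4  4->4 ok
  [14] x  {2,3,4}  => 4  4->4 ok
  [15] x  {2,3,4}  => 4  4->4 ok
  [16] x  {2,3,4}  => 2  4->2 ok

0,5,4,4,2,3,2,4,0,4,0,0,4,4,4,4,2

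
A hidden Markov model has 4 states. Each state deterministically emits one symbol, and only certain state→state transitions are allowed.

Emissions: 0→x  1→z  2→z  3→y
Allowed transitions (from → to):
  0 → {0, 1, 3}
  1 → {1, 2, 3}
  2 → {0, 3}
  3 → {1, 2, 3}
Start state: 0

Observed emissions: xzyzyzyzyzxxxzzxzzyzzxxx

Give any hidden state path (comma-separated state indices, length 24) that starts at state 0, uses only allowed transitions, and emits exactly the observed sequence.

  [0] x  {0}  => 0  start
  [1] z  {1,2}  => 1  0->1 ok
  [2] y  {3}  => 3  1->3 ok
  [3] z  {1,2}  => 2  3->2 ok
  [4] y  {3}  => 3  2->3 ok
  [5] z  {1,2}  => 2  3->2 ok
  [6] y  {3}  => 3  2->3 ok
  [7] z  {1,2}  => 1  3->1 ok
  [8] y  {3}  => 3  1->3 ok
  [9] z  {1,2}  => 2  3->2 ok
  [10] x  {0}  => 0  2->0 ok
  [11] x  {0}  => 0  0->0 ok
  [12] x  {0}  => 0  0->0 ok
  [13] z  {1,2}  => 1  0->1 ok
  [14] z  {1,2}  => 2  1->2 ok
  [15] x  {0}  => 0  2->0 ok
  [16] z  {1,2}  => 1  0->1 ok
  [17] z  {1,2}  => 1  1->1 ok
  [18] y  {3}  => 3  1->3 ok
  [19] z  {1,2}  => 1  3->1 ok
  [20] z  {1,2}  => 2  1->2 ok
  [21] x  {0}  => 0  2->0 ok
  [22] x  {0}  => 0  0->0 ok
  [23] x  {0}  => 0  0->0 ok

0,1,3,2,3,2,3,1,3,2,0,0,0,1,2,0,1,1,3,1,2,0,0,0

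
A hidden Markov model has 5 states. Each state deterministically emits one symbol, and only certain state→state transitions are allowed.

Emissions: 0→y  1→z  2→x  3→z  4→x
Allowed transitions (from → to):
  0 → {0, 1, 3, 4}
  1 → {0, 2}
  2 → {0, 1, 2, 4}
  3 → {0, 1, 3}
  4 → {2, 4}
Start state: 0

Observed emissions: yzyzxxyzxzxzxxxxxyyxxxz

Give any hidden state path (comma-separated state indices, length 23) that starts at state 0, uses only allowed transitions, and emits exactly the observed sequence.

  [0] y  {0}  => 0  start
  [1] z  {1,3}  => 1  0->1 ok
  [2] y  {0}  => 0  1->0 ok
  [3] z  {1,3}  => 1  0->1 ok
  [4] x  {2,4}  => 2  1->2 ok
  [5] x  {2,4}  => 2  2->2 ok
  [6] y  {0}  => 0  2->0 ok
  [7] z  {1,3}  => 1  0->1 ok
  [8] x  {2,4}  => 2  1->2 ok
  [9] z  {1,3}  => 1  2->1 ok
  [10] x  {2,4}  => 2  1->2 ok
  [11] z  {1,3}  => 1  2->1 ok
  [12] x  {2,4}  => 2  1->2 ok
  [13] x  {2,4}  => 4  2->4 ok
  [14] x  {2,4}  => 2  4->2 ok
  [15] x  {2,4}  => 4  2->4 ok
  [16] x  {2,4}  => 2  4->2 ok
  [17] y  {0}  => 0  2->0 ok
  [18] y  {0}  => 0  0->0 ok
  [19] x  {2,4}  => 4  0->4 ok
  [20] x  {2,4}  => 4  4->4 ok
  [21] x  {2,4}  => 2  4->2 ok
  [22] z  {1,3}  => 1  2->1 ok

0,1,0,1,2,2,0,1,2,1,2,1,2,4,2,4,2,0,0,4,4,2,1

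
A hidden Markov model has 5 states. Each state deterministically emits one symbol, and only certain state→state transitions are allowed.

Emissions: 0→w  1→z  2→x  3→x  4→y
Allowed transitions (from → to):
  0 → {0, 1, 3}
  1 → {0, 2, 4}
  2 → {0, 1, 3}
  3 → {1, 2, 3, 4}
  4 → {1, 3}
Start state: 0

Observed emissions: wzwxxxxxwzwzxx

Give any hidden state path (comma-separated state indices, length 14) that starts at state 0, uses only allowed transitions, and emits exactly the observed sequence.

  0: obs=w cand={0} pick 0 [start]
  1: obs=z cand={1} pick 1 [0->1 ok]
  2: obs=w cand={0} pick 0 [1->0 ok]
  3: obs=x cand={2,3} pick 3 [0->3 ok]
  4: obs=x cand={2,3} pick 3 [3->3 ok]
  5: obs=x cand={2,3} pick 3 [3->3 ok]
  6: obs=x cand={2,3} pick 3 [3->3 ok]
  7: obs=x cand={2,3} pick 2 [3->2 ok]
  8: obs=w cand={0} pick 0 [2->0 ok]
  9: obs=z cand={1} pick 1 [0->1 ok]
  10: obs=w cand={0} pick 0 [1->0 ok]
  11: obs=z cand={1} pick 1 [0->1 ok]
  12: obs=x cand={2,3} pick 2 [1->2 ok]
  13: obs=x cand={2,3} pick 3 [2->3 ok]

0,1,0,3,3,3,3,2,0,1,0,1,2,3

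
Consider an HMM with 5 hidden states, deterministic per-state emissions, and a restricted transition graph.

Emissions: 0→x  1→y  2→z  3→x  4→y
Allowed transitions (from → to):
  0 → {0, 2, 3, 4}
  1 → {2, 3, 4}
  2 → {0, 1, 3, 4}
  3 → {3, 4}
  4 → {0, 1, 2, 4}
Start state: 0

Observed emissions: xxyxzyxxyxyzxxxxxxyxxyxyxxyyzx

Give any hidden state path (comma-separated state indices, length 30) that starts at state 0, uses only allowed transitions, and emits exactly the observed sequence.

0,3,4,0,2,1,3,3,4,0,4,2,0,0,0,3,3,3,4,0,3,4,0,4,0,0,4,4,2,0

  t0 'x' -> {0,3}, take 0 (start)
  t1 'x' -> {0,3}, take 3 (0->3 ok)
  t2 'y' -> {1,4}, take 4 (3->4 ok)
  t3 'x' -> {0,3}, take 0 (4->0 ok)
  t4 'z' -> {2}, take 2 (0->2 ok)
  t5 'y' -> {1,4}, take 1 (2->1 ok)
  t6 'x' -> {0,3}, take 3 (1->3 ok)
  t7 'x' -> {0,3}, take 3 (3->3 ok)
  t8 'y' -> {1,4}, take 4 (3->4 ok)
  t9 'x' -> {0,3}, take 0 (4->0 ok)
  t10 'y' -> {1,4}, take 4 (0->4 ok)
  t11 'z' -> {2}, take 2 (4->2 ok)
  t12 'x' -> {0,3}, take 0 (2->0 ok)
  t13 'x' -> {0,3}, take 0 (0->0 ok)
  t14 'x' -> {0,3}, take 0 (0->0 ok)
  t15 'x' -> {0,3}, take 3 (0->3 ok)
  t16 'x' -> {0,3}, take 3 (3->3 ok)
  t17 'x' -> {0,3}, take 3 (3->3 ok)
  t18 'y' -> {1,4}, take 4 (3->4 ok)
  t19 'x' -> {0,3}, take 0 (4->0 ok)
  t20 'x' -> {0,3}, take 3 (0->3 ok)
  t21 'y' -> {1,4}, take 4 (3->4 ok)
  t22 'x' -> {0,3}, take 0 (4->0 ok)
  t23 'y' -> {1,4}, take 4 (0->4 ok)
  t24 'x' -> {0,3}, take 0 (4->0 ok)
  t25 'x' -> {0,3}, take 0 (0->0 ok)
  t26 'y' -> {1,4}, take 4 (0->4 ok)
  t27 'y' -> {1,4}, take 4 (4->4 ok)
  t28 'z' -> {2}, take 2 (4->2 ok)
  t29 'x' -> {0,3}, take 0 (2->0 ok)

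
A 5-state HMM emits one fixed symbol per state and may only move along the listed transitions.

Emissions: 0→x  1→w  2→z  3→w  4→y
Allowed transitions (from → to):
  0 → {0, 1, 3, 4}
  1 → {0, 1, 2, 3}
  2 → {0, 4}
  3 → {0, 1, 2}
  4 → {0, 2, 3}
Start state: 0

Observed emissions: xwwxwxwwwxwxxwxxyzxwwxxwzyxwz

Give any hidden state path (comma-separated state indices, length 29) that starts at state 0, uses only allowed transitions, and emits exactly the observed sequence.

  pos 0: x in {0}, choose 0; start
  pos 1: w in {1,3}, choose 3; 0->3 ok
  pos 2: w in {1,3}, choose 1; 3->1 ok
  pos 3: x in {0}, choose 0; 1->0 ok
  pos 4: w in {1,3}, choose 3; 0->3 ok
  pos 5: x in {0}, choose 0; 3->0 ok
  pos 6: w in {1,3}, choose 1; 0->1 ok
  pos 7: w in {1,3}, choose 1; 1->1 ok
  pos 8: w in {1,3}, choose 3; 1->3 ok
  pos 9: x in {0}, choose 0; 3->0 ok
  pos 10: w in {1,3}, choose 3; 0->3 ok
  pos 11: x in {0}, choose 0; 3->0 ok
  pos 12: x in {0}, choose 0; 0->0 ok
  pos 13: w in {1,3}, choose 3; 0->3 ok
  pos 14: x in {0}, choose 0; 3->0 ok
  pos 15: x in {0}, choose 0; 0->0 ok
  pos 16: y in {4}, choose 4; 0->4 ok
  pos 17: z in {2}, choose 2; 4->2 ok
  pos 18: x in {0}, choose 0; 2->0 ok
  pos 19: w in {1,3}, choose 1; 0->1 ok
  pos 20: w in {1,3}, choose 3; 1->3 ok
  pos 21: x in {0}, choose 0; 3->0 ok
  pos 22: x in {0}, choose 0; 0->0 ok
  pos 23: w in {1,3}, choose 1; 0->1 ok
  pos 24: z in {2}, choose 2; 1->2 ok
  pos 25: y in {4}, choose 4; 2->4 ok
  pos 26: x in {0}, choose 0; 4->0 ok
  pos 27: w in {1,3}, choose 1; 0->1 ok
  pos 28: z in {2}, choose 2; 1->2 ok

0,3,1,0,3,0,1,1,3,0,3,0,0,3,0,0,4,2,0,1,3,0,0,1,2,4,0,1,2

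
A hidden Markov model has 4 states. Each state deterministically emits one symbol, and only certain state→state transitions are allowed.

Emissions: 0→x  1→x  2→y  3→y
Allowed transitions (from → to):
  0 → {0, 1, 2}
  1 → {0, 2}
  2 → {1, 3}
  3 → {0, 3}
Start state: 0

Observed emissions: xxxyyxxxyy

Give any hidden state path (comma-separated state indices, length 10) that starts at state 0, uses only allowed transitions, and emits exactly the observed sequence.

  [0] x  {0,1}  => 0  start
  [1] x  {0,1}  => 0  0->0 ok
  [2] x  {0,1}  => 1  0->1 ok
  [3] y  {2,3}  => 2  1->2 ok
  [4] y  {2,3}  => 3  2->3 ok
  [5] x  {0,1}  => 0  3->0 ok
  [6] x  {0,1}  => 1  0->1 ok
  [7] x  {0,1}  => 0  1->0 ok
  [8] y  {2,3}  => 2  0->2 ok
  [9] y  {2,3}  => 3  2->3 ok

0,0,1,2,3,0,1,0,2,3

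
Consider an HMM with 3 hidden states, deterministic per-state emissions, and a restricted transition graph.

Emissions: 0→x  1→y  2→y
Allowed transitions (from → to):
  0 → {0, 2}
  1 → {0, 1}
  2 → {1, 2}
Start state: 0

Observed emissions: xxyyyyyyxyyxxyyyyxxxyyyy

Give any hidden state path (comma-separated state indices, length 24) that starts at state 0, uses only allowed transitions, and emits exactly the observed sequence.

0,0,2,2,2,2,2,1,0,2,1,0,0,2,2,1,1,0,0,0,2,2,2,1

  [0] x  {0}  => 0  start
  [1] x  {0}  => 0  0->0 ok
  [2] y  {1,2}  => 2  0->2 ok
  [3] y  {1,2}  => 2  2->2 ok
  [4] y  {1,2}  => 2  2->2 ok
  [5] y  {1,2}  => 2  2->2 ok
  [6] y  {1,2}  => 2  2->2 ok
  [7] y  {1,2}  => 1  2->1 ok
  [8] x  {0}  => 0  1->0 ok
  [9] y  {1,2}  => 2  0->2 ok
  [10] y  {1,2}  => 1  2->1 ok
  [11] x  {0}  => 0  1->0 ok
  [12] x  {0}  => 0  0->0 ok
  [13] y  {1,2}  => 2  0->2 ok
  [14] y  {1,2}  => 2  2->2 ok
  [15] y  {1,2}  => 1  2->1 ok
  [16] y  {1,2}  => 1  1->1 ok
  [17] x  {0}  => 0  1->0 ok
  [18] x  {0}  => 0  0->0 ok
  [19] x  {0}  => 0  0->0 ok
  [20] y  {1,2}  => 2  0->2 ok
  [21] y  {1,2}  => 2  2->2 ok
  [22] y  {1,2}  => 2  2->2 ok
  [23] y  {1,2}  => 1  2->1 ok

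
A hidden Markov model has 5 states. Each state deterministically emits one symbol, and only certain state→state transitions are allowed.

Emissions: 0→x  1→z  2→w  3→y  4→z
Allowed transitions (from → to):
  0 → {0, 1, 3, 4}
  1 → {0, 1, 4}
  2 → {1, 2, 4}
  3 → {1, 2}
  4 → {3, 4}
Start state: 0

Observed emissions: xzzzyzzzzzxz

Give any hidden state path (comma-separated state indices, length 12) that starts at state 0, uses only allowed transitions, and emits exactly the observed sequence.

0,4,4,4,3,1,1,1,1,1,0,1

  t0 'x' -> {0}, take 0 (start)
  t1 'z' -> {1,4}, take 4 (0->4 ok)
  t2 'z' -> {1,4}, take 4 (4->4 ok)
  t3 'z' -> {1,4}, take 4 (4->4 ok)
  t4 'y' -> {3}, take 3 (4->3 ok)
  t5 'z' -> {1,4}, take 1 (3->1 ok)
  t6 'z' -> {1,4}, take 1 (1->1 ok)
  t7 'z' -> {1,4}, take 1 (1->1 ok)
  t8 'z' -> {1,4}, take 1 (1->1 ok)
  t9 'z' -> {1,4}, take 1 (1->1 ok)
  t10 'x' -> {0}, take 0 (1->0 ok)
  t11 'z' -> {1,4}, take 1 (0->1 ok)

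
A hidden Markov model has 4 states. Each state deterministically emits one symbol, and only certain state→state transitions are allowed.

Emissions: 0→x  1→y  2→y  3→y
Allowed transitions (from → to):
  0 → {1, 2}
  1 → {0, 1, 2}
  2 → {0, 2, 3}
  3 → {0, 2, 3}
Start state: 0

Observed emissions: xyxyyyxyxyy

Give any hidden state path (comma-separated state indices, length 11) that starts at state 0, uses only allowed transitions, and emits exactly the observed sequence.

0,2,0,2,3,2,0,2,0,1,2

  pos 0: x in {0}, choose 0; start
  pos 1: y in {1,2,3}, choose 2; 0->2 ok
  pos 2: x in {0}, choose 0; 2->0 ok
  pos 3: y in {1,2,3}, choose 2; 0->2 ok
  pos 4: y in {1,2,3}, choose 3; 2->3 ok
  pos 5: y in {1,2,3}, choose 2; 3->2 ok
  pos 6: x in {0}, choose 0; 2->0 ok
  pos 7: y in {1,2,3}, choose 2; 0->2 ok
  pos 8: x in {0}, choose 0; 2->0 ok
  pos 9: y in {1,2,3}, choose 1; 0->1 ok
  pos 10: y in {1,2,3}, choose 2; 1->2 ok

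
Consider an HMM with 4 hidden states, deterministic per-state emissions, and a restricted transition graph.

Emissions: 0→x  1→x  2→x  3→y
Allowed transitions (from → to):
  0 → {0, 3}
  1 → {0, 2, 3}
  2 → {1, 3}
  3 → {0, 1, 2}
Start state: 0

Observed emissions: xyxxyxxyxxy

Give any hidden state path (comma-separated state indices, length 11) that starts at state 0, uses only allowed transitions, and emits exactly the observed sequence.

  0: obs=x cand={0,1,2} pick 0 [start]
  1: obs=y cand={3} pick 3 [0->3 ok]
  2: obs=x cand={0,1,2} pick 0 [3->0 ok]
  3: obs=x cand={0,1,2} pick 0 [0->0 ok]
  4: obs=y cand={3} pick 3 [0->3 ok]
  5: obs=x cand={0,1,2} pick 1 [3->1 ok]
  6: obs=x cand={0,1,2} pick 2 [1->2 ok]
  7: obs=y cand={3} pick 3 [2->3 ok]
  8: obs=x cand={0,1,2} pick 1 [3->1 ok]
  9: obs=x cand={0,1,2} pick 0 [1->0 ok]
  10: obs=y cand={3} pick 3 [0->3 ok]

0,3,0,0,3,1,2,3,1,0,3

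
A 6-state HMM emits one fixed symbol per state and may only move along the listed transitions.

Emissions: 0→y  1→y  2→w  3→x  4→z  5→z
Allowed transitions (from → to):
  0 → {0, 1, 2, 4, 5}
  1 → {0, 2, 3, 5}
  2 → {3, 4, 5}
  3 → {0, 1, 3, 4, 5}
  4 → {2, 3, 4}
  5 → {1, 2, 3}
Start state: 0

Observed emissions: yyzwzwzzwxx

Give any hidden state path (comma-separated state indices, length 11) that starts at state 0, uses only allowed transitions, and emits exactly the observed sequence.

  [0] y  {0,1}  => 0  start
  [1] y  {0,1}  => 1  0->1 ok
  [2] z  {4,5}  => 5  1->5 ok
  [3] w  {2}  => 2  5->2 ok
  [4] z  {4,5}  => 4  2->4 ok
  [5] w  {2}  => 2  4->2 ok
  [6] z  {4,5}  => 4  2->4 ok
  [7] z  {4,5}  => 4  4->4 ok
  [8] w  {2}  => 2  4->2 ok
  [9] x  {3}  => 3  2->3 ok
  [10] x  {3}  => 3  3->3 ok

0,1,5,2,4,2,4,4,2,3,3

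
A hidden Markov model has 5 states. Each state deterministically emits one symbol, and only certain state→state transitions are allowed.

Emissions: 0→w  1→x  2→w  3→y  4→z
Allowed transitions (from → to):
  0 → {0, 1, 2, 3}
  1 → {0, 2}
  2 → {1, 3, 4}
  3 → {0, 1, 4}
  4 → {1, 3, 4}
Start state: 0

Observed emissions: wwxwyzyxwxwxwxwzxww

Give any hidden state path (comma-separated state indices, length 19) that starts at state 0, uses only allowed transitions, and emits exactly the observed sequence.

0,2,1,0,3,4,3,1,2,1,2,1,2,1,2,4,1,0,2

  [0] w  {0,2}  => 0  start
  [1] w  {0,2}  => 2  0->2 ok
  [2] x  {1}  => 1  2->1 ok
  [3] w  {0,2}  => 0  1->0 ok
  [4] y  {3}  => 3  0->3 ok
  [5] z  {4}  => 4  3->4 ok
  [6] y  {3}  => 3  4->3 ok
  [7] x  {1}  => 1  3->1 ok
  [8] w  {0,2}  => 2  1->2 ok
  [9] x  {1}  => 1  2->1 ok
  [10] w  {0,2}  => 2  1->2 ok
  [11] x  {1}  => 1  2->1 ok
  [12] w  {0,2}  => 2  1->2 ok
  [13] x  {1}  => 1  2->1 ok
  [14] w  {0,2}  => 2  1->2 ok
  [15] z  {4}  => 4  2->4 ok
  [16] x  {1}  => 1  4->1 ok
  [17] w  {0,2}  => 0  1->0 ok
  [18] w  {0,2}  => 2  0->2 ok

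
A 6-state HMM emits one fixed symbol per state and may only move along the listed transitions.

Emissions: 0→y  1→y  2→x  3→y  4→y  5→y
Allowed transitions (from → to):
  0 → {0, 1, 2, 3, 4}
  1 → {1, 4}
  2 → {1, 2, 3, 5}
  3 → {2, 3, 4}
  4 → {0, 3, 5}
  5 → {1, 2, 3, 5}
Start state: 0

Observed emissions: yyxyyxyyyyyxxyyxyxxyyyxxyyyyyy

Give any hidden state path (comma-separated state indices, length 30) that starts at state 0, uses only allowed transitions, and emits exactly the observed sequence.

  t0 'y' -> {0,1,3,4,5}, take 0 (start)
  t1 'y' -> {0,1,3,4,5}, take 3 (0->3 ok)
  t2 'x' -> {2}, take 2 (3->2 ok)
  t3 'y' -> {0,1,3,4,5}, take 5 (2->5 ok)
  t4 'y' -> {0,1,3,4,5}, take 3 (5->3 ok)
  t5 'x' -> {2}, take 2 (3->2 ok)
  t6 'y' -> {0,1,3,4,5}, take 5 (2->5 ok)
  t7 'y' -> {0,1,3,4,5}, take 5 (5->5 ok)
  t8 'y' -> {0,1,3,4,5}, take 3 (5->3 ok)
  t9 'y' -> {0,1,3,4,5}, take 4 (3->4 ok)
  t10 'y' -> {0,1,3,4,5}, take 5 (4->5 ok)
  t11 'x' -> {2}, take 2 (5->2 ok)
  t12 'x' -> {2}, take 2 (2->2 ok)
  t13 'y' -> {0,1,3,4,5}, take 5 (2->5 ok)
  t14 'y' -> {0,1,3,4,5}, take 3 (5->3 ok)
  t15 'x' -> {2}, take 2 (3->2 ok)
  t16 'y' -> {0,1,3,4,5}, take 5 (2->5 ok)
  t17 'x' -> {2}, take 2 (5->2 ok)
  t18 'x' -> {2}, take 2 (2->2 ok)
  t19 'y' -> {0,1,3,4,5}, take 1 (2->1 ok)
  t20 'y' -> {0,1,3,4,5}, take 4 (1->4 ok)
  t21 'y' -> {0,1,3,4,5}, take 3 (4->3 ok)
  t22 'x' -> {2}, take 2 (3->2 ok)
  t23 'x' -> {2}, take 2 (2->2 ok)
  t24 'y' -> {0,1,3,4,5}, take 5 (2->5 ok)
  t25 'y' -> {0,1,3,4,5}, take 5 (5->5 ok)
  t26 'y' -> {0,1,3,4,5}, take 5 (5->5 ok)
  t27 'y' -> {0,1,3,4,5}, take 5 (5->5 ok)
  t28 'y' -> {0,1,3,4,5}, take 1 (5->1 ok)
  t29 'y' -> {0,1,3,4,5}, take 1 (1->1 ok)

0,3,2,5,3,2,5,5,3,4,5,2,2,5,3,2,5,2,2,1,4,3,2,2,5,5,5,5,1,1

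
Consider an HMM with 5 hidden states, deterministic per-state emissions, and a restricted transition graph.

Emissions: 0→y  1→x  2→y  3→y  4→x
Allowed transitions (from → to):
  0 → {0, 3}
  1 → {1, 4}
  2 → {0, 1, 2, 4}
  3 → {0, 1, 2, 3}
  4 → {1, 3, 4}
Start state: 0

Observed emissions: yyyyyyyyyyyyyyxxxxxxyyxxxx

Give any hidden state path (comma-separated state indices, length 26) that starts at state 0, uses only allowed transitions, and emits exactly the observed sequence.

  pos 0: y in {0,2,3}, choose 0; start
  pos 1: y in {0,2,3}, choose 3; 0->3 ok
  pos 2: y in {0,2,3}, choose 3; 3->3 ok
  pos 3: y in {0,2,3}, choose 0; 3->0 ok
  pos 4: y in {0,2,3}, choose 0; 0->0 ok
  pos 5: y in {0,2,3}, choose 0; 0->0 ok
  pos 6: y in {0,2,3}, choose 0; 0->0 ok
  pos 7: y in {0,2,3}, choose 0; 0->0 ok
  pos 8: y in {0,2,3}, choose 3; 0->3 ok
  pos 9: y in {0,2,3}, choose 3; 3->3 ok
  pos 10: y in {0,2,3}, choose 0; 3->0 ok
  pos 11: y in {0,2,3}, choose 3; 0->3 ok
  pos 12: y in {0,2,3}, choose 0; 3->0 ok
  pos 13: y in {0,2,3}, choose 3; 0->3 ok
  pos 14: x in {1,4}, choose 1; 3->1 ok
  pos 15: x in {1,4}, choose 4; 1->4 ok
  pos 16: x in {1,4}, choose 1; 4->1 ok
  pos 17: x in {1,4}, choose 1; 1->1 ok
  pos 18: x in {1,4}, choose 1; 1->1 ok
  pos 19: x in {1,4}, choose 4; 1->4 ok
  pos 20: y in {0,2,3}, choose 3; 4->3 ok
  pos 21: y in {0,2,3}, choose 3; 3->3 ok
  pos 22: x in {1,4}, choose 1; 3->1 ok
  pos 23: x in {1,4}, choose 1; 1->1 ok
  pos 24: x in {1,4}, choose 1; 1->1 ok
  pos 25: x in {1,4}, choose 1; 1->1 ok

0,3,3,0,0,0,0,0,3,3,0,3,0,3,1,4,1,1,1,4,3,3,1,1,1,1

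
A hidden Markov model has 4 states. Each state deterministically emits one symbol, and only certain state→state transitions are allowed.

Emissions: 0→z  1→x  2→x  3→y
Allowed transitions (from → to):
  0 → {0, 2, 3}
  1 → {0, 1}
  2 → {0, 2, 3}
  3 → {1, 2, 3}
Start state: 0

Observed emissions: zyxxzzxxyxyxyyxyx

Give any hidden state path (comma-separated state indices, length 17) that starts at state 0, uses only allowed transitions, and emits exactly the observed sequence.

  [0] z  {0}  => 0  start
  [1] y  {3}  => 3  0->3 ok
  [2] x  {1,2}  => 1  3->1 ok
  [3] x  {1,2}  => 1  1->1 ok
  [4] z  {0}  => 0  1->0 ok
  [5] z  {0}  => 0  0->0 ok
  [6] x  {1,2}  => 2  0->2 ok
  [7] x  {1,2}  => 2  2->2 ok
  [8] y  {3}  => 3  2->3 ok
  [9] x  {1,2}  => 2  3->2 ok
  [10] y  {3}  => 3  2->3 ok
  [11] x  {1,2}  => 2  3->2 ok
  [12] y  {3}  => 3  2->3 ok
  [13] y  {3}  => 3  3->3 ok
  [14] x  {1,2}  => 2  3->2 ok
  [15] y  {3}  => 3  2->3 ok
  [16] x  {1,2}  => 2  3->2 ok

0,3,1,1,0,0,2,2,3,2,3,2,3,3,2,3,2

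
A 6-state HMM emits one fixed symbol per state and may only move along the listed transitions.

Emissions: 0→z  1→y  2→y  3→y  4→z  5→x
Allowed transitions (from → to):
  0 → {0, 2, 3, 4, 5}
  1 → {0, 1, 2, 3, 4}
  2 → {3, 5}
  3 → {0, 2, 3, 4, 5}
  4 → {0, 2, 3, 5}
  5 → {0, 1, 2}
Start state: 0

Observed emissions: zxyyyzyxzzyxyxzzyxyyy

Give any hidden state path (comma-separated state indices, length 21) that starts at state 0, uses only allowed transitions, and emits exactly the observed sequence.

0,5,1,1,1,4,2,5,0,0,3,5,2,5,0,4,3,5,2,3,3

  t0 'z' -> {0,4}, take 0 (start)
  t1 'x' -> {5}, take 5 (0->5 ok)
  t2 'y' -> {1,2,3}, take 1 (5->1 ok)
  t3 'y' -> {1,2,3}, take 1 (1->1 ok)
  t4 'y' -> {1,2,3}, take 1 (1->1 ok)
  t5 'z' -> {0,4}, take 4 (1->4 ok)
  t6 'y' -> {1,2,3}, take 2 (4->2 ok)
  t7 'x' -> {5}, take 5 (2->5 ok)
  t8 'z' -> {0,4}, take 0 (5->0 ok)
  t9 'z' -> {0,4}, take 0 (0->0 ok)
  t10 'y' -> {1,2,3}, take 3 (0->3 ok)
  t11 'x' -> {5}, take 5 (3->5 ok)
  t12 'y' -> {1,2,3}, take 2 (5->2 ok)
  t13 'x' -> {5}, take 5 (2->5 ok)
  t14 'z' -> {0,4}, take 0 (5->0 ok)
  t15 'z' -> {0,4}, take 4 (0->4 ok)
  t16 'y' -> {1,2,3}, take 3 (4->3 ok)
  t17 'x' -> {5}, take 5 (3->5 ok)
  t18 'y' -> {1,2,3}, take 2 (5->2 ok)
  t19 'y' -> {1,2,3}, take 3 (2->3 ok)
  t20 'y' -> {1,2,3}, take 3 (3->3 ok)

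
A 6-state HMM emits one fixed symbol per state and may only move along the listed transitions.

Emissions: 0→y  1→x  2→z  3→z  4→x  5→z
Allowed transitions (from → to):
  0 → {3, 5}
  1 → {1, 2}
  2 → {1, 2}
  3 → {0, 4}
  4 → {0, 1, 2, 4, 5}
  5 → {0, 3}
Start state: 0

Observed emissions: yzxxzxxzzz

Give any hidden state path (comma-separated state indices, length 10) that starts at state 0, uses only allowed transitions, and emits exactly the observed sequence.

0,3,4,4,2,1,1,2,2,2

  0: obs=y cand={0} pick 0 [start]
  1: obs=z cand={2,3,5} pick 3 [0->3 ok]
  2: obs=x cand={1,4} pick 4 [3->4 ok]
  3: obs=x cand={1,4} pick 4 [4->4 ok]
  4: obs=z cand={2,3,5} pick 2 [4->2 ok]
  5: obs=x cand={1,4} pick 1 [2->1 ok]
  6: obs=x cand={1,4} pick 1 [1->1 ok]
  7: obs=z cand={2,3,5} pick 2 [1->2 ok]
  8: obs=z cand={2,3,5} pick 2 [2->2 ok]
  9: obs=z cand={2,3,5} pick 2 [2->2 ok]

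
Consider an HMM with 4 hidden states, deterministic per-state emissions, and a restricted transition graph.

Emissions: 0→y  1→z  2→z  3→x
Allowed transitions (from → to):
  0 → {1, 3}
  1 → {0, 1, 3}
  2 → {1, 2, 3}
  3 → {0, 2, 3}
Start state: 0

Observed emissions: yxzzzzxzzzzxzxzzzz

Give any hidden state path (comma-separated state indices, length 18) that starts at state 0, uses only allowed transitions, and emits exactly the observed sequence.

0,3,2,2,1,1,3,2,2,2,1,3,2,3,2,2,2,1

  t0 'y' -> {0}, take 0 (start)
  t1 'x' -> {3}, take 3 (0->3 ok)
  t2 'z' -> {1,2}, take 2 (3->2 ok)
  t3 'z' -> {1,2}, take 2 (2->2 ok)
  t4 'z' -> {1,2}, take 1 (2->1 ok)
  t5 'z' -> {1,2}, take 1 (1->1 ok)
  t6 'x' -> {3}, take 3 (1->3 ok)
  t7 'z' -> {1,2}, take 2 (3->2 ok)
  t8 'z' -> {1,2}, take 2 (2->2 ok)
  t9 'z' -> {1,2}, take 2 (2->2 ok)
  t10 'z' -> {1,2}, take 1 (2->1 ok)
  t11 'x' -> {3}, take 3 (1->3 ok)
  t12 'z' -> {1,2}, take 2 (3->2 ok)
  t13 'x' -> {3}, take 3 (2->3 ok)
  t14 'z' -> {1,2}, take 2 (3->2 ok)
  t15 'z' -> {1,2}, take 2 (2->2 ok)
  t16 'z' -> {1,2}, take 2 (2->2 ok)
  t17 'z' -> {1,2}, take 1 (2->1 ok)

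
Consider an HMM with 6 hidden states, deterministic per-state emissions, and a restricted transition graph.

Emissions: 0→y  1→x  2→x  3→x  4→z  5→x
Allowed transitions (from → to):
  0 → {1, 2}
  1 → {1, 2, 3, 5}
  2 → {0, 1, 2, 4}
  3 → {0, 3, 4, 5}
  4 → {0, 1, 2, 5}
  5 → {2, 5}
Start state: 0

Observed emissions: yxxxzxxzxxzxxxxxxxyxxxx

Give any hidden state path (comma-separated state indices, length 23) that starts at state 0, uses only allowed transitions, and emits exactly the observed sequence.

0,1,2,2,4,2,2,4,5,2,4,1,5,2,1,5,5,2,0,1,1,2,2

  pos 0: y in {0}, choose 0; start
  pos 1: x in {1,2,3,5}, choose 1; 0->1 ok
  pos 2: x in {1,2,3,5}, choose 2; 1->2 ok
  pos 3: x in {1,2,3,5}, choose 2; 2->2 ok
  pos 4: z in {4}, choose 4; 2->4 ok
  pos 5: x in {1,2,3,5}, choose 2; 4->2 ok
  pos 6: x in {1,2,3,5}, choose 2; 2->2 ok
  pos 7: z in {4}, choose 4; 2->4 ok
  pos 8: x in {1,2,3,5}, choose 5; 4->5 ok
  pos 9: x in {1,2,3,5}, choose 2; 5->2 ok
  pos 10: z in {4}, choose 4; 2->4 ok
  pos 11: x in {1,2,3,5}, choose 1; 4->1 ok
  pos 12: x in {1,2,3,5}, choose 5; 1->5 ok
  pos 13: x in {1,2,3,5}, choose 2; 5->2 ok
  pos 14: x in {1,2,3,5}, choose 1; 2->1 ok
  pos 15: x in {1,2,3,5}, choose 5; 1->5 ok
  pos 16: x in {1,2,3,5}, choose 5; 5->5 ok
  pos 17: x in {1,2,3,5}, choose 2; 5->2 ok
  pos 18: y in {0}, choose 0; 2->0 ok
  pos 19: x in {1,2,3,5}, choose 1; 0->1 ok
  pos 20: x in {1,2,3,5}, choose 1; 1->1 ok
  pos 21: x in {1,2,3,5}, choose 2; 1->2 ok
  pos 22: x in {1,2,3,5}, choose 2; 2->2 ok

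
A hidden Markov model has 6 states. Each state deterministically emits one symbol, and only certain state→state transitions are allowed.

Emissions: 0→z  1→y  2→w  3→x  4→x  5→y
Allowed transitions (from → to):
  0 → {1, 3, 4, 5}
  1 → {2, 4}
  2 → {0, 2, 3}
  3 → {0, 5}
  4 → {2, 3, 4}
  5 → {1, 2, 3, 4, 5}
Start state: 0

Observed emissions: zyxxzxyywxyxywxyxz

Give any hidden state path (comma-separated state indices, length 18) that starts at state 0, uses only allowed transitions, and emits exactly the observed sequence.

  0: obs=z cand={0} pick 0 [start]
  1: obs=y cand={1,5} pick 5 [0->5 ok]
  2: obs=x cand={3,4} pick 4 [5->4 ok]
  3: obs=x cand={3,4} pick 3 [4->3 ok]
  4: obs=z cand={0} pick 0 [3->0 ok]
  5: obs=x cand={3,4} pick 3 [0->3 ok]
  6: obs=y cand={1,5} pick 5 [3->5 ok]
  7: obs=y cand={1,5} pick 5 [5->5 ok]
  8: obs=w cand={2} pick 2 [5->2 ok]
  9: obs=x cand={3,4} pick 3 [2->3 ok]
  10: obs=y cand={1,5} pick 5 [3->5 ok]
  11: obs=x cand={3,4} pick 3 [5->3 ok]
  12: obs=y cand={1,5} pick 5 [3->5 ok]
  13: obs=w cand={2} pick 2 [5->2 ok]
  14: obs=x cand={3,4} pick 3 [2->3 ok]
  15: obs=y cand={1,5} pick 5 [3->5 ok]
  16: obs=x cand={3,4} pick 3 [5->3 ok]
  17: obs=z cand={0} pick 0 [3->0 ok]

0,5,4,3,0,3,5,5,2,3,5,3,5,2,3,5,3,0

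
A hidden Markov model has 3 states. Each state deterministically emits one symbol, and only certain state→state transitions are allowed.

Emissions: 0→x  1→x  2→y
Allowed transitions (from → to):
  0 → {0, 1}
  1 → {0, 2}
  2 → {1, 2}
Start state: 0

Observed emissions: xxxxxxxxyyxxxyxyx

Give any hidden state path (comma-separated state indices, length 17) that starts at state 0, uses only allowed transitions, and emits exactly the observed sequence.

0,1,0,0,0,1,0,1,2,2,1,0,1,2,1,2,1

  pos 0: x in {0,1}, choose 0; start
  pos 1: x in {0,1}, choose 1; 0->1 ok
  pos 2: x in {0,1}, choose 0; 1->0 ok
  pos 3: x in {0,1}, choose 0; 0->0 ok
  pos 4: x in {0,1}, choose 0; 0->0 ok
  pos 5: x in {0,1}, choose 1; 0->1 ok
  pos 6: x in {0,1}, choose 0; 1->0 ok
  pos 7: x in {0,1}, choose 1; 0->1 ok
  pos 8: y in {2}, choose 2; 1->2 ok
  pos 9: y in {2}, choose 2; 2->2 ok
  pos 10: x in {0,1}, choose 1; 2->1 ok
  pos 11: x in {0,1}, choose 0; 1->0 ok
  pos 12: x in {0,1}, choose 1; 0->1 ok
  pos 13: y in {2}, choose 2; 1->2 ok
  pos 14: x in {0,1}, choose 1; 2->1 ok
  pos 15: y in {2}, choose 2; 1->2 ok
  pos 16: x in {0,1}, choose 1; 2->1 ok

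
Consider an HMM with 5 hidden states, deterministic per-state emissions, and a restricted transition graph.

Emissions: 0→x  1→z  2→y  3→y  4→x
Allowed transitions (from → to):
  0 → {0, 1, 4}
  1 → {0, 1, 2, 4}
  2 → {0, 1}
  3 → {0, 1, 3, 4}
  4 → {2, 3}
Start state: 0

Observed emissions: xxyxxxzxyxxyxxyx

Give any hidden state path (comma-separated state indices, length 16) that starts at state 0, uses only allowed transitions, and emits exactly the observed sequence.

  t0 'x' -> {0,4}, take 0 (start)
  t1 'x' -> {0,4}, take 4 (0->4 ok)
  t2 'y' -> {2,3}, take 2 (4->2 ok)
  t3 'x' -> {0,4}, take 0 (2->0 ok)
  t4 'x' -> {0,4}, take 0 (0->0 ok)
  t5 'x' -> {0,4}, take 0 (0->0 ok)
  t6 'z' -> {1}, take 1 (0->1 ok)
  t7 'x' -> {0,4}, take 4 (1->4 ok)
  t8 'y' -> {2,3}, take 3 (4->3 ok)
  t9 'x' -> {0,4}, take 0 (3->0 ok)
  t10 'x' -> {0,4}, take 4 (0->4 ok)
  t11 'y' -> {2,3}, take 2 (4->2 ok)
  t12 'x' -> {0,4}, take 0 (2->0 ok)
  t13 'x' -> {0,4}, take 4 (0->4 ok)
  t14 'y' -> {2,3}, take 3 (4->3 ok)
  t15 'x' -> {0,4}, take 4 (3->4 ok)

0,4,2,0,0,0,1,4,3,0,4,2,0,4,3,4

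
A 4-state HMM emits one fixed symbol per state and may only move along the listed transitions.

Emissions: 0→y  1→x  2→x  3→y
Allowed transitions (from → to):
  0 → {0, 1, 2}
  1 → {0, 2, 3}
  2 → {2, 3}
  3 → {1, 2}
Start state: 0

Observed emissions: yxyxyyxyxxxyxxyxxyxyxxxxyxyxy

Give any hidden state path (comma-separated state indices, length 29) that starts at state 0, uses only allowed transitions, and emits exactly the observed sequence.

  [0] y  {0,3}  => 0  start
  [1] x  {1,2}  => 2  0->2 ok
  [2] y  {0,3}  => 3  2->3 ok
  [3] x  {1,2}  => 1  3->1 ok
  [4] y  {0,3}  => 0  1->0 ok
  [5] y  {0,3}  => 0  0->0 ok
  [6] x  {1,2}  => 1  0->1 ok
  [7] y  {0,3}  => 0  1->0 ok
  [8] x  {1,2}  => 2  0->2 ok
  [9] x  {1,2}  => 2  2->2 ok
  [10] x  {1,2}  => 2  2->2 ok
  [11] y  {0,3}  => 3  2->3 ok
  [12] x  {1,2}  => 1  3->1 ok
  [13] x  {1,2}  => 2  1->2 ok
  [14] y  {0,3}  => 3  2->3 ok
  [15] x  {1,2}  => 2  3->2 ok
  [16] x  {1,2}  => 2  2->2 ok
  [17] y  {0,3}  => 3  2->3 ok
  [18] x  {1,2}  => 1  3->1 ok
  [19] y  {0,3}  => 0  1->0 ok
  [20] x  {1,2}  => 2  0->2 ok
  [21] x  {1,2}  => 2  2->2 ok
  [22] x  {1,2}  => 2  2->2 ok
  [23] x  {1,2}  => 2  2->2 ok
  [24] y  {0,3}  => 3  2->3 ok
  [25] x  {1,2}  => 2  3->2 ok
  [26] y  {0,3}  => 3  2->3 ok
  [27] x  {1,2}  => 1  3->1 ok
  [28] y  {0,3}  => 3  1->3 ok

0,2,3,1,0,0,1,0,2,2,2,3,1,2,3,2,2,3,1,0,2,2,2,2,3,2,3,1,3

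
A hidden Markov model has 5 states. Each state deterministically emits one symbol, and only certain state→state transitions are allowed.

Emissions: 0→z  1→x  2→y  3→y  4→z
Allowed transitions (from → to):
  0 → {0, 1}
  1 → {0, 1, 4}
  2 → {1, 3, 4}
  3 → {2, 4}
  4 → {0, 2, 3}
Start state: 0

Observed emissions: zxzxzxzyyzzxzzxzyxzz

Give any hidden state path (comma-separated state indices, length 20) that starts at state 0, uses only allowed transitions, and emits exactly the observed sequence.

  pos 0: z in {0,4}, choose 0; start
  pos 1: x in {1}, choose 1; 0->1 ok
  pos 2: z in {0,4}, choose 0; 1->0 ok
  pos 3: x in {1}, choose 1; 0->1 ok
  pos 4: z in {0,4}, choose 0; 1->0 ok
  pos 5: x in {1}, choose 1; 0->1 ok
  pos 6: z in {0,4}, choose 4; 1->4 ok
  pos 7: y in {2,3}, choose 3; 4->3 ok
  pos 8: y in {2,3}, choose 2; 3->2 ok
  pos 9: z in {0,4}, choose 4; 2->4 ok
  pos 10: z in {0,4}, choose 0; 4->0 ok
  pos 11: x in {1}, choose 1; 0->1 ok
  pos 12: z in {0,4}, choose 0; 1->0 ok
  pos 13: z in {0,4}, choose 0; 0->0 ok
  pos 14: x in {1}, choose 1; 0->1 ok
  pos 15: z in {0,4}, choose 4; 1->4 ok
  pos 16: y in {2,3}, choose 2; 4->2 ok
  pos 17: x in {1}, choose 1; 2->1 ok
  pos 18: z in {0,4}, choose 0; 1->0 ok
  pos 19: z in {0,4}, choose 0; 0->0 ok

0,1,0,1,0,1,4,3,2,4,0,1,0,0,1,4,2,1,0,0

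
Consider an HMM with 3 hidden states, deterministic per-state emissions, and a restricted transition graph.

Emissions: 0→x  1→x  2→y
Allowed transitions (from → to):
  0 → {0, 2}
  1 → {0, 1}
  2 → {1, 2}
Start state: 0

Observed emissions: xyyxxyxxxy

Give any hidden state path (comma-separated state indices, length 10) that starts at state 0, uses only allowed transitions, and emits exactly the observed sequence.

  t0 'x' -> {0,1}, take 0 (start)
  t1 'y' -> {2}, take 2 (0->2 ok)
  t2 'y' -> {2}, take 2 (2->2 ok)
  t3 'x' -> {0,1}, take 1 (2->1 ok)
  t4 'x' -> {0,1}, take 0 (1->0 ok)
  t5 'y' -> {2}, take 2 (0->2 ok)
  t6 'x' -> {0,1}, take 1 (2->1 ok)
  t7 'x' -> {0,1}, take 1 (1->1 ok)
  t8 'x' -> {0,1}, take 0 (1->0 ok)
  t9 'y' -> {2}, take 2 (0->2 ok)

0,2,2,1,0,2,1,1,0,2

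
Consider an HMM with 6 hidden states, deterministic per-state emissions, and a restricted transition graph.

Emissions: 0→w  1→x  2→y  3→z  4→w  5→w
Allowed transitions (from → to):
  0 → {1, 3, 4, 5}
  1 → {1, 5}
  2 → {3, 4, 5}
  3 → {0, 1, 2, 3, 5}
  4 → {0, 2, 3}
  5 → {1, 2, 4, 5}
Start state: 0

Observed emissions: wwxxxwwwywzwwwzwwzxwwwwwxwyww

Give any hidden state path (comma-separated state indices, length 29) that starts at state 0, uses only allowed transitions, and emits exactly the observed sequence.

0,5,1,1,1,5,5,4,2,4,3,5,4,0,3,0,4,3,1,5,4,0,5,5,1,5,2,4,0

  pos 0: w in {0,4,5}, choose 0; start
  pos 1: w in {0,4,5}, choose 5; 0->5 ok
  pos 2: x in {1}, choose 1; 5->1 ok
  pos 3: x in {1}, choose 1; 1->1 ok
  pos 4: x in {1}, choose 1; 1->1 ok
  pos 5: w in {0,4,5}, choose 5; 1->5 ok
  pos 6: w in {0,4,5}, choose 5; 5->5 ok
  pos 7: w in {0,4,5}, choose 4; 5->4 ok
  pos 8: y in {2}, choose 2; 4->2 ok
  pos 9: w in {0,4,5}, choose 4; 2->4 ok
  pos 10: z in {3}, choose 3; 4->3 ok
  pos 11: w in {0,4,5}, choose 5; 3->5 ok
  pos 12: w in {0,4,5}, choose 4; 5->4 ok
  pos 13: w in {0,4,5}, choose 0; 4->0 ok
  pos 14: z in {3}, choose 3; 0->3 ok
  pos 15: w in {0,4,5}, choose 0; 3->0 ok
  pos 16: w in {0,4,5}, choose 4; 0->4 ok
  pos 17: z in {3}, choose 3; 4->3 ok
  pos 18: x in {1}, choose 1; 3->1 ok
  pos 19: w in {0,4,5}, choose 5; 1->5 ok
  pos 20: w in {0,4,5}, choose 4; 5->4 ok
  pos 21: w in {0,4,5}, choose 0; 4->0 ok
  pos 22: w in {0,4,5}, choose 5; 0->5 ok
  pos 23: w in {0,4,5}, choose 5; 5->5 ok
  pos 24: x in {1}, choose 1; 5->1 ok
  pos 25: w in {0,4,5}, choose 5; 1->5 ok
  pos 26: y in {2}, choose 2; 5->2 ok
  pos 27: w in {0,4,5}, choose 4; 2->4 ok
  pos 28: w in {0,4,5}, choose 0; 4->0 ok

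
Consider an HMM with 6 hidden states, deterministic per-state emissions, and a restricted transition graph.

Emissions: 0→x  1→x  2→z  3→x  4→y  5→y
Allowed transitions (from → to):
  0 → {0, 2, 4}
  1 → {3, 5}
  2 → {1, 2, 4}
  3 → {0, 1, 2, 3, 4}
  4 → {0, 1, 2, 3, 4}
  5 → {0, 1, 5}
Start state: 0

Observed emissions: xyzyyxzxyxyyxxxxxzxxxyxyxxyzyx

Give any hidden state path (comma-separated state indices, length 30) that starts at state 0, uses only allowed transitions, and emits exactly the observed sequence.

  pos 0: x in {0,1,3}, choose 0; start
  pos 1: y in {4,5}, choose 4; 0->4 ok
  pos 2: z in {2}, choose 2; 4->2 ok
  pos 3: y in {4,5}, choose 4; 2->4 ok
  pos 4: y in {4,5}, choose 4; 4->4 ok
  pos 5: x in {0,1,3}, choose 0; 4->0 ok
  pos 6: z in {2}, choose 2; 0->2 ok
  pos 7: x in {0,1,3}, choose 1; 2->1 ok
  pos 8: y in {4,5}, choose 5; 1->5 ok
  pos 9: x in {0,1,3}, choose 1; 5->1 ok
  pos 10: y in {4,5}, choose 5; 1->5 ok
  pos 11: y in {4,5}, choose 5; 5->5 ok
  pos 12: x in {0,1,3}, choose 1; 5->1 ok
  pos 13: x in {0,1,3}, choose 3; 1->3 ok
  pos 14: x in {0,1,3}, choose 3; 3->3 ok
  pos 15: x in {0,1,3}, choose 3; 3->3 ok
  pos 16: x in {0,1,3}, choose 0; 3->0 ok
  pos 17: z in {2}, choose 2; 0->2 ok
  pos 18: x in {0,1,3}, choose 1; 2->1 ok
  pos 19: x in {0,1,3}, choose 3; 1->3 ok
  pos 20: x in {0,1,3}, choose 0; 3->0 ok
  pos 21: y in {4,5}, choose 4; 0->4 ok
  pos 22: x in {0,1,3}, choose 0; 4->0 ok
  pos 23: y in {4,5}, choose 4; 0->4 ok
  pos 24: x in {0,1,3}, choose 3; 4->3 ok
  pos 25: x in {0,1,3}, choose 0; 3->0 ok
  pos 26: y in {4,5}, choose 4; 0->4 ok
  pos 27: z in {2}, choose 2; 4->2 ok
  pos 28: y in {4,5}, choose 4; 2->4 ok
  pos 29: x in {0,1,3}, choose 3; 4->3 ok

0,4,2,4,4,0,2,1,5,1,5,5,1,3,3,3,0,2,1,3,0,4,0,4,3,0,4,2,4,3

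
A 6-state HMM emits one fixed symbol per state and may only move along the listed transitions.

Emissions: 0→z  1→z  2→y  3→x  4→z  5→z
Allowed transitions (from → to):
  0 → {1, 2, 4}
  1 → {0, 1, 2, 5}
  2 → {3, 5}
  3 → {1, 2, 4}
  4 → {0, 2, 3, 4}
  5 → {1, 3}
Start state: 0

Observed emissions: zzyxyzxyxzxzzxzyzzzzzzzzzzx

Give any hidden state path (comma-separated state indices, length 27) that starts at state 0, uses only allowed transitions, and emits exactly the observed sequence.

  t0 'z' -> {0,1,4,5}, take 0 (start)
  t1 'z' -> {0,1,4,5}, take 4 (0->4 ok)
  t2 'y' -> {2}, take 2 (4->2 ok)
  t3 'x' -> {3}, take 3 (2->3 ok)
  t4 'y' -> {2}, take 2 (3->2 ok)
  t5 'z' -> {0,1,4,5}, take 5 (2->5 ok)
  t6 'x' -> {3}, take 3 (5->3 ok)
  t7 'y' -> {2}, take 2 (3->2 ok)
  t8 'x' -> {3}, take 3 (2->3 ok)
  t9 'z' -> {0,1,4,5}, take 4 (3->4 ok)
  t10 'x' -> {3}, take 3 (4->3 ok)
  t11 'z' -> {0,1,4,5}, take 1 (3->1 ok)
  t12 'z' -> {0,1,4,5}, take 5 (1->5 ok)
  t13 'x' -> {3}, take 3 (5->3 ok)
  t14 'z' -> {0,1,4,5}, take 1 (3->1 ok)
  t15 'y' -> {2}, take 2 (1->2 ok)
  t16 'z' -> {0,1,4,5}, take 5 (2->5 ok)
  t17 'z' -> {0,1,4,5}, take 1 (5->1 ok)
  t18 'z' -> {0,1,4,5}, take 1 (1->1 ok)
  t19 'z' -> {0,1,4,5}, take 5 (1->5 ok)
  t20 'z' -> {0,1,4,5}, take 1 (5->1 ok)
  t21 'z' -> {0,1,4,5}, take 0 (1->0 ok)
  t22 'z' -> {0,1,4,5}, take 4 (0->4 ok)
  t23 'z' -> {0,1,4,5}, take 4 (4->4 ok)
  t24 'z' -> {0,1,4,5}, take 4 (4->4 ok)
  t25 'z' -> {0,1,4,5}, take 4 (4->4 ok)
  t26 'x' -> {3}, take 3 (4->3 ok)

0,4,2,3,2,5,3,2,3,4,3,1,5,3,1,2,5,1,1,5,1,0,4,4,4,4,3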